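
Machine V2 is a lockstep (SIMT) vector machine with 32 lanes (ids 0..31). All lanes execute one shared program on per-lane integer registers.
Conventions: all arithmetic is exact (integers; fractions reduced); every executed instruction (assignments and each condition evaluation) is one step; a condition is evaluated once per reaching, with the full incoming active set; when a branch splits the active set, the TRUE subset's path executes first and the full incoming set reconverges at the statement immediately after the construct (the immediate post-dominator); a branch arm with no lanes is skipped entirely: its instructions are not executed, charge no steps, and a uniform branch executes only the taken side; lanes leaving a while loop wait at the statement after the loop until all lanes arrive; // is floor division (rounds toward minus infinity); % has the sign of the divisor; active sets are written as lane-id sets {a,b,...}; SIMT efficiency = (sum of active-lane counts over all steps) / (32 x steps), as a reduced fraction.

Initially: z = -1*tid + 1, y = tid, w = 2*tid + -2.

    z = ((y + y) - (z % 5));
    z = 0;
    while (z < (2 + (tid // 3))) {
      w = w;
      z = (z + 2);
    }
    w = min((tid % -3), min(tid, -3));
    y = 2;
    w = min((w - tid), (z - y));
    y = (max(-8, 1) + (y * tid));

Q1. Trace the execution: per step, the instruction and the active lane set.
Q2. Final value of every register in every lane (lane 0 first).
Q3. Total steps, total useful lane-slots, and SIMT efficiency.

step 0: z <- ((y + y) - (z % 5))     {0,1,2,3,4,5,6,7,8,9,10,11,12,13,14,15,16,17,18,19,20,21,22,23,24,25,26,27,28,29,30,31}
step 1: z <- 0                       {0,1,2,3,4,5,6,7,8,9,10,11,12,13,14,15,16,17,18,19,20,21,22,23,24,25,26,27,28,29,30,31}
step 2: eval (z < (2 + (tid // 3)))  {0,1,2,3,4,5,6,7,8,9,10,11,12,13,14,15,16,17,18,19,20,21,22,23,24,25,26,27,28,29,30,31}
step 3: w <- w                       {0,1,2,3,4,5,6,7,8,9,10,11,12,13,14,15,16,17,18,19,20,21,22,23,24,25,26,27,28,29,30,31}
step 4: z <- (z + 2)                 {0,1,2,3,4,5,6,7,8,9,10,11,12,13,14,15,16,17,18,19,20,21,22,23,24,25,26,27,28,29,30,31}
step 5: eval (z < (2 + (tid // 3)))  {0,1,2,3,4,5,6,7,8,9,10,11,12,13,14,15,16,17,18,19,20,21,22,23,24,25,26,27,28,29,30,31}
step 6: w <- w                       {3,4,5,6,7,8,9,10,11,12,13,14,15,16,17,18,19,20,21,22,23,24,25,26,27,28,29,30,31}
step 7: z <- (z + 2)                 {3,4,5,6,7,8,9,10,11,12,13,14,15,16,17,18,19,20,21,22,23,24,25,26,27,28,29,30,31}
step 8: eval (z < (2 + (tid // 3)))  {3,4,5,6,7,8,9,10,11,12,13,14,15,16,17,18,19,20,21,22,23,24,25,26,27,28,29,30,31}
step 9: w <- w                       {9,10,11,12,13,14,15,16,17,18,19,20,21,22,23,24,25,26,27,28,29,30,31}
step 10: z <- (z + 2)                 {9,10,11,12,13,14,15,16,17,18,19,20,21,22,23,24,25,26,27,28,29,30,31}
step 11: eval (z < (2 + (tid // 3)))  {9,10,11,12,13,14,15,16,17,18,19,20,21,22,23,24,25,26,27,28,29,30,31}
step 12: w <- w                       {15,16,17,18,19,20,21,22,23,24,25,26,27,28,29,30,31}
step 13: z <- (z + 2)                 {15,16,17,18,19,20,21,22,23,24,25,26,27,28,29,30,31}
step 14: eval (z < (2 + (tid // 3)))  {15,16,17,18,19,20,21,22,23,24,25,26,27,28,29,30,31}
step 15: w <- w                       {21,22,23,24,25,26,27,28,29,30,31}
step 16: z <- (z + 2)                 {21,22,23,24,25,26,27,28,29,30,31}
step 17: eval (z < (2 + (tid // 3)))  {21,22,23,24,25,26,27,28,29,30,31}
step 18: w <- w                       {27,28,29,30,31}
step 19: z <- (z + 2)                 {27,28,29,30,31}
step 20: eval (z < (2 + (tid // 3)))  {27,28,29,30,31}
step 21: w <- min((tid % -3), min(tid, -3)) {0,1,2,3,4,5,6,7,8,9,10,11,12,13,14,15,16,17,18,19,20,21,22,23,24,25,26,27,28,29,30,31}
step 22: y <- 2                       {0,1,2,3,4,5,6,7,8,9,10,11,12,13,14,15,16,17,18,19,20,21,22,23,24,25,26,27,28,29,30,31}
step 23: w <- min((w - tid), (z - y)) {0,1,2,3,4,5,6,7,8,9,10,11,12,13,14,15,16,17,18,19,20,21,22,23,24,25,26,27,28,29,30,31}
step 24: y <- (max(-8, 1) + (y * tid)) {0,1,2,3,4,5,6,7,8,9,10,11,12,13,14,15,16,17,18,19,20,21,22,23,24,25,26,27,28,29,30,31}

Answer: 25 steps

z: 2,2,2,4,4,4,4,4,4,6,6,6,6,6,6,8,8,8,8,8,8,10,10,10,10,10,10,12,12,12,12,12
y: 1,3,5,7,9,11,13,15,17,19,21,23,25,27,29,31,33,35,37,39,41,43,45,47,49,51,53,55,57,59,61,63
w: -3,-4,-5,-6,-7,-8,-9,-10,-11,-12,-13,-14,-15,-16,-17,-18,-19,-20,-21,-22,-23,-24,-25,-26,-27,-28,-29,-30,-31,-32,-33,-34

steps = 25; useful = 575; efficiency = 575/800 = 23/32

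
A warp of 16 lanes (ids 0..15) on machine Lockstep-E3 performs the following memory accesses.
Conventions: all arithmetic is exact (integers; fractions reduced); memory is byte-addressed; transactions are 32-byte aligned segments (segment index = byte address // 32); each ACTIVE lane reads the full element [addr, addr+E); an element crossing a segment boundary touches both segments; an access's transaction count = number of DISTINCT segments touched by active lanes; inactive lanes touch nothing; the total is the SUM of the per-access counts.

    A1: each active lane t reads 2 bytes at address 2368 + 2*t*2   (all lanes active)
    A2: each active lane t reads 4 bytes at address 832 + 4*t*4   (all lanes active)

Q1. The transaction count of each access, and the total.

A1: 2 transactions
A2: 8 transactions

Answer: 2,8; total 10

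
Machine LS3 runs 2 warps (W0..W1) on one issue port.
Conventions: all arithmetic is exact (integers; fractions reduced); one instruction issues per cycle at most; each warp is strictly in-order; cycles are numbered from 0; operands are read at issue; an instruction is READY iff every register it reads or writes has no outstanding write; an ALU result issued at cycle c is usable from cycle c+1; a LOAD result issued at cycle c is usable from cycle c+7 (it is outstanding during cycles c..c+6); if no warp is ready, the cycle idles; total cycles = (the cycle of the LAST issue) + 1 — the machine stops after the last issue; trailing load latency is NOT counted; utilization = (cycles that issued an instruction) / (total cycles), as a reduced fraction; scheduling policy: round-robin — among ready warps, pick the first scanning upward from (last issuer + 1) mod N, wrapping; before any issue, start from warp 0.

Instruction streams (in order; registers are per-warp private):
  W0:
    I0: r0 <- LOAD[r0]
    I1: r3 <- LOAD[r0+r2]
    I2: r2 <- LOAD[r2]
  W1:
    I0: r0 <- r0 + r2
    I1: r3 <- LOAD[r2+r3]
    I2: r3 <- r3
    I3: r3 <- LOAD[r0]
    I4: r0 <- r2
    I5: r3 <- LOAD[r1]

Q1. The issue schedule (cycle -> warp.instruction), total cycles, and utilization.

cycle 0: W0.I0
cycle 1: W1.I0
cycle 2: W1.I1
cycle 3: idle
cycle 4: idle
cycle 5: idle
cycle 6: idle
cycle 7: W0.I1
cycle 8: W0.I2
cycle 9: W1.I2
cycle 10: W1.I3
cycle 11: W1.I4
cycle 12: idle
cycle 13: idle
cycle 14: idle
cycle 15: idle
cycle 16: idle
cycle 17: W1.I5

Answer: 18 cycles, utilization 1/2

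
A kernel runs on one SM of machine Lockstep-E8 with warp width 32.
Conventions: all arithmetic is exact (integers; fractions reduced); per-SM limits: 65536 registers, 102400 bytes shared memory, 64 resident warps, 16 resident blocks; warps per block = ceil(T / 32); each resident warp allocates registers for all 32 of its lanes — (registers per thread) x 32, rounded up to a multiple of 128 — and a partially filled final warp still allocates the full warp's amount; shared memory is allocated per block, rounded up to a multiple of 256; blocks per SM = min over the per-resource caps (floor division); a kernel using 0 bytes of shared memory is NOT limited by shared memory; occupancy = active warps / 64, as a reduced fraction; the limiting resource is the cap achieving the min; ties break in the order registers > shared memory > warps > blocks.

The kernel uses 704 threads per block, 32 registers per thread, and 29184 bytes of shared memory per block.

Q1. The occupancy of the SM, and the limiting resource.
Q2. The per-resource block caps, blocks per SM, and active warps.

Answer: occupancy 11/16, limited by registers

registers: 2 blocks
shared memory: 3 blocks
warps: 2 blocks
blocks: 16 blocks

Answer: 2 blocks, 44 active warps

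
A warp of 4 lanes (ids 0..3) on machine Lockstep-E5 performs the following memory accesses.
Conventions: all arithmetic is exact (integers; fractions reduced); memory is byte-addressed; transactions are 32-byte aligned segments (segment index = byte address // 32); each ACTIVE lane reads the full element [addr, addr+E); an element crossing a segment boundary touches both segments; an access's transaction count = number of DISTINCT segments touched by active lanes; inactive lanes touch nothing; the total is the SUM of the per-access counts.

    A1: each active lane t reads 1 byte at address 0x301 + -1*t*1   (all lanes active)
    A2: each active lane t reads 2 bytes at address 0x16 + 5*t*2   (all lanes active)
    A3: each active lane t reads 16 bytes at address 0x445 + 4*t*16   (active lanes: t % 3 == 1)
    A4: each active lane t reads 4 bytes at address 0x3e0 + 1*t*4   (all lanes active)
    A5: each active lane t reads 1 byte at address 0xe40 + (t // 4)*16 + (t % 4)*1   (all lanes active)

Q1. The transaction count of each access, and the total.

A1: 2 transactions
A2: 2 transactions
A3: 1 transaction
A4: 1 transaction
A5: 1 transaction

Answer: 2,2,1,1,1; total 7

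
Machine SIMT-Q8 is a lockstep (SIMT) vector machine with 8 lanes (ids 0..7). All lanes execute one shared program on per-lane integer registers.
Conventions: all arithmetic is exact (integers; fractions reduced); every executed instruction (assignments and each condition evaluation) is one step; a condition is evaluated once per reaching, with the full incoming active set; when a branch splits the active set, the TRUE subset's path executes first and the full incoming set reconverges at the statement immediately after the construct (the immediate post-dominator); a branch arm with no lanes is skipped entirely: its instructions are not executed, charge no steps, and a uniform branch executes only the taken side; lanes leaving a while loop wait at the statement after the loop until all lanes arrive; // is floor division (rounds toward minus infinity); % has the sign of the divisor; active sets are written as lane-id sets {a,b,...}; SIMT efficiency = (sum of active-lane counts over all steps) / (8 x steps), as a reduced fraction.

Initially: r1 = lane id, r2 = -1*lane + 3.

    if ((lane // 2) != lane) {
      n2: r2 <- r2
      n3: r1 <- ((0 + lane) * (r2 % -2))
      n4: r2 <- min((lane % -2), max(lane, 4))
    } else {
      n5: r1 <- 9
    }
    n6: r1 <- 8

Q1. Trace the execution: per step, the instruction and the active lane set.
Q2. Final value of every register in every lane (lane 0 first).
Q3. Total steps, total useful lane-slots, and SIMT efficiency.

step 0: eval ((lane // 2) != lane)   {0,1,2,3,4,5,6,7}
step 1: r2 <- r2                     {1,2,3,4,5,6,7}
step 2: r1 <- ((0 + lane) * (r2 % -2)) {1,2,3,4,5,6,7}
step 3: r2 <- min((lane % -2), max(lane, 4)) {1,2,3,4,5,6,7}
step 4: r1 <- 9                      {0}
step 5: r1 <- 8                      {0,1,2,3,4,5,6,7}

Answer: 6 steps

r1: 8,8,8,8,8,8,8,8
r2: 3,-1,0,-1,0,-1,0,-1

steps = 6; useful = 38; efficiency = 38/48 = 19/24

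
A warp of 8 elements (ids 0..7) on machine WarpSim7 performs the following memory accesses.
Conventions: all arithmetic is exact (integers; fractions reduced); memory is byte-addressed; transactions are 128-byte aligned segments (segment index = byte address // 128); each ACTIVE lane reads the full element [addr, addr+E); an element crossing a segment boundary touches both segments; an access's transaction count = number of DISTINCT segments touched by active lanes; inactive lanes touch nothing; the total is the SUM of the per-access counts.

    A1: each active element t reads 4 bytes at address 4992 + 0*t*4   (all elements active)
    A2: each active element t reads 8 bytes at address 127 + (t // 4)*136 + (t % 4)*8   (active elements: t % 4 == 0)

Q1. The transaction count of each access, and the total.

A1: 1 transaction
A2: 3 transactions

Answer: 1,3; total 4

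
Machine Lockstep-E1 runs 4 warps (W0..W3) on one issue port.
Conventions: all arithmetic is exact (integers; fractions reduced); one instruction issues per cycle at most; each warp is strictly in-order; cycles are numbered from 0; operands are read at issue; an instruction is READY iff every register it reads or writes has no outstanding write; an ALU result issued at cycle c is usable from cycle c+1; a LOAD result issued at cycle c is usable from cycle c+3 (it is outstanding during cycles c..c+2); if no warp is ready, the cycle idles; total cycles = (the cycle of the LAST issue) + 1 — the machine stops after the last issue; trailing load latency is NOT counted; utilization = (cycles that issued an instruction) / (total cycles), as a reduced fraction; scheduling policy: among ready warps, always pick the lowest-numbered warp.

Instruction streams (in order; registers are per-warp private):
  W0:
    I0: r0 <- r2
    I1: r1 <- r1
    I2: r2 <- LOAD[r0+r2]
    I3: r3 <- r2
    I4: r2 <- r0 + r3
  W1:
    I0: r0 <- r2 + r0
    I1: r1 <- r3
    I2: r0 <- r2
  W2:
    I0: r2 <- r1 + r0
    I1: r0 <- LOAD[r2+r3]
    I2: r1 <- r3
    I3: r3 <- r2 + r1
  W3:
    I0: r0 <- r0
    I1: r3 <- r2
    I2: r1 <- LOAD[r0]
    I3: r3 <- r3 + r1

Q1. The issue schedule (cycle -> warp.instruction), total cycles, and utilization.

cycle 0: W0.I0
cycle 1: W0.I1
cycle 2: W0.I2
cycle 3: W1.I0
cycle 4: W1.I1
cycle 5: W0.I3
cycle 6: W0.I4
cycle 7: W1.I2
cycle 8: W2.I0
cycle 9: W2.I1
cycle 10: W2.I2
cycle 11: W2.I3
cycle 12: W3.I0
cycle 13: W3.I1
cycle 14: W3.I2
cycle 15: idle
cycle 16: idle
cycle 17: W3.I3

Answer: 18 cycles, utilization 8/9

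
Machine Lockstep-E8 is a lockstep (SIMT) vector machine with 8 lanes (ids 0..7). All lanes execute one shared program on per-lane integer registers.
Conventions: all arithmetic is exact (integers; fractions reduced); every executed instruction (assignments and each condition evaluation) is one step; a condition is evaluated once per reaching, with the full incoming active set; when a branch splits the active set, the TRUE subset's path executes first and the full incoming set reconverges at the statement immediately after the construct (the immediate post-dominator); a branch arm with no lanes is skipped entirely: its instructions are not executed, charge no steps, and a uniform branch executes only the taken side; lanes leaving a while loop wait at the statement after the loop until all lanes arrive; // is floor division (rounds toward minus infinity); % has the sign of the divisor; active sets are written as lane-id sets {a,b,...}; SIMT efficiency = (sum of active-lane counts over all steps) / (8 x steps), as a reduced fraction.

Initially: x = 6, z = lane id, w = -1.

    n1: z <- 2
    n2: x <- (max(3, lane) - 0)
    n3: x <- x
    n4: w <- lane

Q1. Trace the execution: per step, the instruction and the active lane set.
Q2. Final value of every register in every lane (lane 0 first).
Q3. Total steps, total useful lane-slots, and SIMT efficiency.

step 0: z <- 2                       {0,1,2,3,4,5,6,7}
step 1: x <- (max(3, lane) - 0)      {0,1,2,3,4,5,6,7}
step 2: x <- x                       {0,1,2,3,4,5,6,7}
step 3: w <- lane                    {0,1,2,3,4,5,6,7}

Answer: 4 steps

x: 3,3,3,3,4,5,6,7
z: 2,2,2,2,2,2,2,2
w: 0,1,2,3,4,5,6,7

steps = 4; useful = 32; efficiency = 32/32 = 1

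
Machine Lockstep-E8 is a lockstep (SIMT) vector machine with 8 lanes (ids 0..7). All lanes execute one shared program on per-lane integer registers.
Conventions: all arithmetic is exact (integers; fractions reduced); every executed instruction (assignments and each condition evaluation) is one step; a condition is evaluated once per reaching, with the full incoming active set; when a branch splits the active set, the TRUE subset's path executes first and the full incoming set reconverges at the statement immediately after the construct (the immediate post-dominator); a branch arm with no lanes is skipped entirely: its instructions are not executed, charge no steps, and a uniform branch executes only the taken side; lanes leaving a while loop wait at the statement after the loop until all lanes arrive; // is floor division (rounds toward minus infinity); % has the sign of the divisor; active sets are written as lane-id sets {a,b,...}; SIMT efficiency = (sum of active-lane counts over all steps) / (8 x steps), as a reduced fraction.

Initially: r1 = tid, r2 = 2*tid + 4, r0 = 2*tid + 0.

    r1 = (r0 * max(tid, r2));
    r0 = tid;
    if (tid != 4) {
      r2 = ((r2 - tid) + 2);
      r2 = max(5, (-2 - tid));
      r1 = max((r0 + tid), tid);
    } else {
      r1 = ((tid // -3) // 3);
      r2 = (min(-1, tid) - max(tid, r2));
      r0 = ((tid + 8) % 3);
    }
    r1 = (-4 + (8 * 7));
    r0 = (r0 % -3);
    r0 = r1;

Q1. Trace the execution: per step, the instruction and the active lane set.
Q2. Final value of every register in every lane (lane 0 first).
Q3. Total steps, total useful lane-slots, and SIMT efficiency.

step 0: r1 <- (r0 * max(tid, r2))    {0,1,2,3,4,5,6,7}
step 1: r0 <- tid                    {0,1,2,3,4,5,6,7}
step 2: eval (tid != 4)              {0,1,2,3,4,5,6,7}
step 3: r2 <- ((r2 - tid) + 2)       {0,1,2,3,5,6,7}
step 4: r2 <- max(5, (-2 - tid))     {0,1,2,3,5,6,7}
step 5: r1 <- max((r0 + tid), tid)   {0,1,2,3,5,6,7}
step 6: r1 <- ((tid // -3) // 3)     {4}
step 7: r2 <- (min(-1, tid) - max(tid, r2)) {4}
step 8: r0 <- ((tid + 8) % 3)        {4}
step 9: r1 <- (-4 + (8 * 7))         {0,1,2,3,4,5,6,7}
step 10: r0 <- (r0 % -3)              {0,1,2,3,4,5,6,7}
step 11: r0 <- r1                     {0,1,2,3,4,5,6,7}

Answer: 12 steps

r1: 52,52,52,52,52,52,52,52
r2: 5,5,5,5,-13,5,5,5
r0: 52,52,52,52,52,52,52,52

steps = 12; useful = 72; efficiency = 72/96 = 3/4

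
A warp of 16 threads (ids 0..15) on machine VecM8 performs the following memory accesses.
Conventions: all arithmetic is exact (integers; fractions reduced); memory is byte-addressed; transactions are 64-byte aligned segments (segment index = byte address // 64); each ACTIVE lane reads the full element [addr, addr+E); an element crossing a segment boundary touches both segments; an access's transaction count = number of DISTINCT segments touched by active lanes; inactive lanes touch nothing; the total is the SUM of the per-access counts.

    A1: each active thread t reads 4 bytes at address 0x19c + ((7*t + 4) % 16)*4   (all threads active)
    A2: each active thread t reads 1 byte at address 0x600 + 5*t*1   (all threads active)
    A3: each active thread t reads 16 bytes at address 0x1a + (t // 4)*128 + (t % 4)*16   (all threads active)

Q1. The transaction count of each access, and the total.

A1: 2 transactions
A2: 2 transactions
A3: 8 transactions

Answer: 2,2,8; total 12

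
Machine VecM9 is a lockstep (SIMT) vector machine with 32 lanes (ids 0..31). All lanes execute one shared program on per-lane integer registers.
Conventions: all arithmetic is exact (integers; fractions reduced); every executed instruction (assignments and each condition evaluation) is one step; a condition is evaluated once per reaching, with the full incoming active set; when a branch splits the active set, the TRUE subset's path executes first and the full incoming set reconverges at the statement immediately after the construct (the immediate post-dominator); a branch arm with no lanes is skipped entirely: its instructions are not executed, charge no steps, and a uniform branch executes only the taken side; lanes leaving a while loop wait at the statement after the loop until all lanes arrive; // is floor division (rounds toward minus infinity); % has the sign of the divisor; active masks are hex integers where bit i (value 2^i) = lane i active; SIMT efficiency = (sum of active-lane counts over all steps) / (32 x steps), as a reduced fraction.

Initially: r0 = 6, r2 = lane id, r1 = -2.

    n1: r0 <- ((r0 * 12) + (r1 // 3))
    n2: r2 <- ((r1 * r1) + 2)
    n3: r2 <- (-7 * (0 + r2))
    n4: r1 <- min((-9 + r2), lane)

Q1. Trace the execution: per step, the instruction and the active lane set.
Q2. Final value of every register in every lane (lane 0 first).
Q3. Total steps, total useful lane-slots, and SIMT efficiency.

step 0: r0 <- ((r0 * 12) + (r1 // 3)) 0xffffffff
step 1: r2 <- ((r1 * r1) + 2)        0xffffffff
step 2: r2 <- (-7 * (0 + r2))        0xffffffff
step 3: r1 <- min((-9 + r2), lane)   0xffffffff

Answer: 4 steps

r0: 71,71,71,71,71,71,71,71,71,71,71,71,71,71,71,71,71,71,71,71,71,71,71,71,71,71,71,71,71,71,71,71
r2: -42,-42,-42,-42,-42,-42,-42,-42,-42,-42,-42,-42,-42,-42,-42,-42,-42,-42,-42,-42,-42,-42,-42,-42,-42,-42,-42,-42,-42,-42,-42,-42
r1: -51,-51,-51,-51,-51,-51,-51,-51,-51,-51,-51,-51,-51,-51,-51,-51,-51,-51,-51,-51,-51,-51,-51,-51,-51,-51,-51,-51,-51,-51,-51,-51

steps = 4; useful = 128; efficiency = 128/128 = 1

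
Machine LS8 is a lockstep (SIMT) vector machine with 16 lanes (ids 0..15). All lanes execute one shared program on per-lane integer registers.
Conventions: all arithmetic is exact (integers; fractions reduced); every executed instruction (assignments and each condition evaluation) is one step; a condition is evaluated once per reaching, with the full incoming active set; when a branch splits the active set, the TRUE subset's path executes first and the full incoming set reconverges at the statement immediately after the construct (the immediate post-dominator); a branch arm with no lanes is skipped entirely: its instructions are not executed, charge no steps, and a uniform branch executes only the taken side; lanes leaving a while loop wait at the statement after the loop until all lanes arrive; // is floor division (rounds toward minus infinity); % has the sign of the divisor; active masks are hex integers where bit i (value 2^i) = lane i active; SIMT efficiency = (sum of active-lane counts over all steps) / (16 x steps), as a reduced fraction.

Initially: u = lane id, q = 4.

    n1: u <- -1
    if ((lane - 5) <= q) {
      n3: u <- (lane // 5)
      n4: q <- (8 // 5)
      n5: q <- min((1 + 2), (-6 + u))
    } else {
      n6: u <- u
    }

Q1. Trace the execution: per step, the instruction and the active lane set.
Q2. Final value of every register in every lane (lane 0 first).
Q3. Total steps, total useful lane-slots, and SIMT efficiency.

step 0: u <- -1                      0xffff
step 1: eval ((lane - 5) <= q)       0xffff
step 2: u <- (lane // 5)             0x03ff
step 3: q <- (8 // 5)                0x03ff
step 4: q <- min((1 + 2), (-6 + u))  0x03ff
step 5: u <- u                       0xfc00

Answer: 6 steps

u: 0,0,0,0,0,1,1,1,1,1,-1,-1,-1,-1,-1,-1
q: -6,-6,-6,-6,-6,-5,-5,-5,-5,-5,4,4,4,4,4,4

steps = 6; useful = 68; efficiency = 68/96 = 17/24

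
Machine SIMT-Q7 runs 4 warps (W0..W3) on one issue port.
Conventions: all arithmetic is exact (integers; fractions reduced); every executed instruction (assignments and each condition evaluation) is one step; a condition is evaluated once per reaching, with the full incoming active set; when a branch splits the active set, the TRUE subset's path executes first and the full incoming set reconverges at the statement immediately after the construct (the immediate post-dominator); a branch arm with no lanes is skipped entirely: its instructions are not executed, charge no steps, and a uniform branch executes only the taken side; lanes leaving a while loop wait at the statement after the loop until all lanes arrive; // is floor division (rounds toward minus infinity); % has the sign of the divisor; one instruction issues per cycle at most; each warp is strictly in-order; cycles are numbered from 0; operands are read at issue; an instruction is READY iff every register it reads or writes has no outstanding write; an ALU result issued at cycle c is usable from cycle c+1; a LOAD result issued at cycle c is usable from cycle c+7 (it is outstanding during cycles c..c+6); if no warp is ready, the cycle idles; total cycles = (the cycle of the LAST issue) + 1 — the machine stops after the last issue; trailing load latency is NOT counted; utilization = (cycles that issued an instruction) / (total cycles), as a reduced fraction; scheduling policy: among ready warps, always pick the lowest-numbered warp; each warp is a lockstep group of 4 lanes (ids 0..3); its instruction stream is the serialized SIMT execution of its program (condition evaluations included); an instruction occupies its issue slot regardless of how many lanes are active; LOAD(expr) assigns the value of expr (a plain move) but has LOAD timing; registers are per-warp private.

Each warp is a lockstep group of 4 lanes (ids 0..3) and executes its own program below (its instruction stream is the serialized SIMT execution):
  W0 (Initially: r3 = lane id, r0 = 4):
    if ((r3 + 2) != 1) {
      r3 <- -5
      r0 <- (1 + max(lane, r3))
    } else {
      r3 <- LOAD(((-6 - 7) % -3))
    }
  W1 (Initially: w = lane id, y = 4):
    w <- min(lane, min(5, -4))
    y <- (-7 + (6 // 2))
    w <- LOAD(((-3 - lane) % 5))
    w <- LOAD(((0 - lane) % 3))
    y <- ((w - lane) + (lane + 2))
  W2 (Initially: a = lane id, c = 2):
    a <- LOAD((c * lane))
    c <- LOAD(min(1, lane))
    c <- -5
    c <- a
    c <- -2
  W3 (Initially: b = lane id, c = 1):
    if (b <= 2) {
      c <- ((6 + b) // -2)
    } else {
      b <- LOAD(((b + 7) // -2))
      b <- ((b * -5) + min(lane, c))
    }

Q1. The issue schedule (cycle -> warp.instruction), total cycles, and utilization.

cycle 0: W0.I0
cycle 1: W0.I1
cycle 2: W0.I2
cycle 3: W1.I0
cycle 4: W1.I1
cycle 5: W1.I2
cycle 6: W2.I0
cycle 7: W2.I1
cycle 8: W3.I0
cycle 9: W3.I1
cycle 10: W3.I2
cycle 11: idle
cycle 12: W1.I3
cycle 13: idle
cycle 14: W2.I2
cycle 15: W2.I3
cycle 16: W2.I4
cycle 17: W3.I3
cycle 18: idle
cycle 19: W1.I4

Answer: 20 cycles, utilization 17/20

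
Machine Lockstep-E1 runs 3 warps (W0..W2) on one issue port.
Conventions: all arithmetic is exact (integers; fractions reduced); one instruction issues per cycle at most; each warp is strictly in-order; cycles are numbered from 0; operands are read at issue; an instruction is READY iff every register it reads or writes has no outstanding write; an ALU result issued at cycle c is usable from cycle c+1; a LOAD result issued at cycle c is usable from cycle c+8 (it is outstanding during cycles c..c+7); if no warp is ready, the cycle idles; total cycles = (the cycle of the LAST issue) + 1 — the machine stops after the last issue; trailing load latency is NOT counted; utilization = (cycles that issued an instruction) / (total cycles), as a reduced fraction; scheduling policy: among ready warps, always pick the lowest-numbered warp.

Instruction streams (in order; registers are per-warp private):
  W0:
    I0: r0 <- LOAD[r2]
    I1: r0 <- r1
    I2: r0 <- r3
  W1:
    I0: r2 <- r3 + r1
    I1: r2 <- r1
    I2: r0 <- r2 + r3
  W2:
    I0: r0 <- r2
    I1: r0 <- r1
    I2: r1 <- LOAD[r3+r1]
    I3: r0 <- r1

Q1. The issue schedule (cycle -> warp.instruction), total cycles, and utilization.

cycle 0: W0.I0
cycle 1: W1.I0
cycle 2: W1.I1
cycle 3: W1.I2
cycle 4: W2.I0
cycle 5: W2.I1
cycle 6: W2.I2
cycle 7: idle
cycle 8: W0.I1
cycle 9: W0.I2
cycle 10: idle
cycle 11: idle
cycle 12: idle
cycle 13: idle
cycle 14: W2.I3

Answer: 15 cycles, utilization 2/3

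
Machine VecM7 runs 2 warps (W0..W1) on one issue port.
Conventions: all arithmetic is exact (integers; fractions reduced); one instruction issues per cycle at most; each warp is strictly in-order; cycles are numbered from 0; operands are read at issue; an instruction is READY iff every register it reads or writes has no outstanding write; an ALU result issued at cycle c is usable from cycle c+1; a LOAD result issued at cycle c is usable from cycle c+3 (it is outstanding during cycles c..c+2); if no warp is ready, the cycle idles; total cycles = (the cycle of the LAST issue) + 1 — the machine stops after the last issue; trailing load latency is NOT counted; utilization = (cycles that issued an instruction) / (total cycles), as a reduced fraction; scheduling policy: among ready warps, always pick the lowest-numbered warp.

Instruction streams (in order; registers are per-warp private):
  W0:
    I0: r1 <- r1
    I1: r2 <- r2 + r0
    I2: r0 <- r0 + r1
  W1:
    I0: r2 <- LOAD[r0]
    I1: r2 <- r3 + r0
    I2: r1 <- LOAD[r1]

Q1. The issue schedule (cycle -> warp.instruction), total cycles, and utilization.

cycle 0: W0.I0
cycle 1: W0.I1
cycle 2: W0.I2
cycle 3: W1.I0
cycle 4: idle
cycle 5: idle
cycle 6: W1.I1
cycle 7: W1.I2

Answer: 8 cycles, utilization 3/4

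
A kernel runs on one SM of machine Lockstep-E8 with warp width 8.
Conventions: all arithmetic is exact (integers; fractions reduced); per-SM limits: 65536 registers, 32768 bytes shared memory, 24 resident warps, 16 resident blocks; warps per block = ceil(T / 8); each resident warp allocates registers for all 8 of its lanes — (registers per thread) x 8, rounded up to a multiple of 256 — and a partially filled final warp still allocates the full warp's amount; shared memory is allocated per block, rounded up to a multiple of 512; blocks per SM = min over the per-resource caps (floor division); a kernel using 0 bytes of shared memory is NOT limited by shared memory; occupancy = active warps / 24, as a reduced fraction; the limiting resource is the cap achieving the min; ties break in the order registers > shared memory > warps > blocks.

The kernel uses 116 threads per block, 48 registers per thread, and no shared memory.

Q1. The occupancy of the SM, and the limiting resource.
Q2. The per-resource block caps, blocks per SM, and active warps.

Answer: occupancy 5/8, limited by warps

registers: 8 blocks
shared memory: no limit (kernel uses none)
warps: 1 block
blocks: 16 blocks

Answer: 1 block, 15 active warps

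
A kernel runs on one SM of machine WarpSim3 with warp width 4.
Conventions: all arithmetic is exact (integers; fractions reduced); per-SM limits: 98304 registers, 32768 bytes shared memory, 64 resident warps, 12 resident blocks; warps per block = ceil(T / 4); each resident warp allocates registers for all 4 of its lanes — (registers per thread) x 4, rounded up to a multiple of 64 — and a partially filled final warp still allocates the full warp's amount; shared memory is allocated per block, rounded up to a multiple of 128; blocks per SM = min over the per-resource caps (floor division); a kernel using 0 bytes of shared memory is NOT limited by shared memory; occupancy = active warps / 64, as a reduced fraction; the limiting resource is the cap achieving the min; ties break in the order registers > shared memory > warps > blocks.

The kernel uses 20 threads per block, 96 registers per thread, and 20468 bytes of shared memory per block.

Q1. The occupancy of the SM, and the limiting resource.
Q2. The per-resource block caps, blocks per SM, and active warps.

Answer: occupancy 5/64, limited by shared memory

registers: 51 blocks
shared memory: 1 block
warps: 12 blocks
blocks: 12 blocks

Answer: 1 block, 5 active warps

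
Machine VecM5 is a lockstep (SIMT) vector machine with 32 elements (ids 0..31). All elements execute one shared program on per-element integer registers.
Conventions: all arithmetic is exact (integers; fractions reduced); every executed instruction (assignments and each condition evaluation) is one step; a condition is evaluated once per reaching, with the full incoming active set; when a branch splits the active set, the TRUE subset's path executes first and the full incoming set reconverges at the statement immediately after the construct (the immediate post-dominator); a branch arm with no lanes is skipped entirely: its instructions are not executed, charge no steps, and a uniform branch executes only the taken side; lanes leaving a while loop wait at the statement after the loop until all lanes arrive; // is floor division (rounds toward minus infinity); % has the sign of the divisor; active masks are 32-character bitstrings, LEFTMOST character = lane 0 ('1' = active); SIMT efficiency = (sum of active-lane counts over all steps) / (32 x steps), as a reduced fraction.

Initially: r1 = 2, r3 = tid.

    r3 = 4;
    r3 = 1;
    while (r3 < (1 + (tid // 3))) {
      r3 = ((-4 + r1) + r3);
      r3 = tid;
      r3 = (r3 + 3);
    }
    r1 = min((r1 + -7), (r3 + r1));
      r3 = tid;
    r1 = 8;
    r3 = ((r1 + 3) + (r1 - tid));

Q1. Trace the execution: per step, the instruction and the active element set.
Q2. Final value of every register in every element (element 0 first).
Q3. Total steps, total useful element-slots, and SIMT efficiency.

step 0: r3 <- 4                      11111111111111111111111111111111
step 1: r3 <- 1                      11111111111111111111111111111111
step 2: eval (r3 < (1 + (tid // 3))) 11111111111111111111111111111111
step 3: r3 <- ((-4 + r1) + r3)       00011111111111111111111111111111
step 4: r3 <- tid                    00011111111111111111111111111111
step 5: r3 <- (r3 + 3)               00011111111111111111111111111111
step 6: eval (r3 < (1 + (tid // 3))) 00011111111111111111111111111111
step 7: r1 <- min((r1 + -7), (r3 + r1)) 11111111111111111111111111111111
step 8: r3 <- tid                    11111111111111111111111111111111
step 9: r1 <- 8                      11111111111111111111111111111111
step 10: r3 <- ((r1 + 3) + (r1 - tid)) 11111111111111111111111111111111

Answer: 11 steps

r1: 8,8,8,8,8,8,8,8,8,8,8,8,8,8,8,8,8,8,8,8,8,8,8,8,8,8,8,8,8,8,8,8
r3: 19,18,17,16,15,14,13,12,11,10,9,8,7,6,5,4,3,2,1,0,-1,-2,-3,-4,-5,-6,-7,-8,-9,-10,-11,-12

steps = 11; useful = 340; efficiency = 340/352 = 85/88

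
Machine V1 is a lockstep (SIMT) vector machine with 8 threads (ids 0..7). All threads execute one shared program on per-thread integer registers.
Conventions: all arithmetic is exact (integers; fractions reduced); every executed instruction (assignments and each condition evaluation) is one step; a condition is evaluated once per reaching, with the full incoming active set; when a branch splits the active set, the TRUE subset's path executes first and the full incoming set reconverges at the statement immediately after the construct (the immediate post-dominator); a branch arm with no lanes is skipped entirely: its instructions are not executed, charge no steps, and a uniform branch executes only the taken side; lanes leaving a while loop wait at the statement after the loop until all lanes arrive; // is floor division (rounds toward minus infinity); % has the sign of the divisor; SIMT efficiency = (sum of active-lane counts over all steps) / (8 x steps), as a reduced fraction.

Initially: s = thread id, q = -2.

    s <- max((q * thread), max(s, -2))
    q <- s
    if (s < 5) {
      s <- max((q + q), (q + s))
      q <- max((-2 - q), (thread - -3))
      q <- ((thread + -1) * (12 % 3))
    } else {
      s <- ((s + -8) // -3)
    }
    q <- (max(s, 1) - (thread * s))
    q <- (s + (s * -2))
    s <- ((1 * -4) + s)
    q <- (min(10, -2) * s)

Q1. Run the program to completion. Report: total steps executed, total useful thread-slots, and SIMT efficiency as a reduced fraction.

Answer: 11 steps, 74 useful, 37/44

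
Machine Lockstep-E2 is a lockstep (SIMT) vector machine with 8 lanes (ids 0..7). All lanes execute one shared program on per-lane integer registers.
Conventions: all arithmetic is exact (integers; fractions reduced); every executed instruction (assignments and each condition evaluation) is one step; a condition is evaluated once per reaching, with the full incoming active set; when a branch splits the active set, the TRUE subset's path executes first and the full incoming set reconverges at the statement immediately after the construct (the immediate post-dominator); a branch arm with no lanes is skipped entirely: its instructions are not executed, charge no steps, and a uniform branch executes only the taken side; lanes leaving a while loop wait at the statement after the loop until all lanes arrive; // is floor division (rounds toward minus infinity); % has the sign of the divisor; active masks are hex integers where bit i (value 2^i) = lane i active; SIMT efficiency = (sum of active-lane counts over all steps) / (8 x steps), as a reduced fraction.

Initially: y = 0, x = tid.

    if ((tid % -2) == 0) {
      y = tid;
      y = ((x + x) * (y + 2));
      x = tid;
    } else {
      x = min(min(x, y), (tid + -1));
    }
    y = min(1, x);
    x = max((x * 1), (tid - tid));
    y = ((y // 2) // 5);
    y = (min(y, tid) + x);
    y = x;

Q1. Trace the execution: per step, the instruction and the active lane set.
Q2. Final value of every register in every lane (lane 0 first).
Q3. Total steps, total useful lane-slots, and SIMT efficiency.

step 0: eval ((tid % -2) == 0)       0xff
step 1: y <- tid                     0x55
step 2: y <- ((x + x) * (y + 2))     0x55
step 3: x <- tid                     0x55
step 4: x <- min(min(x, y), (tid + -1)) 0xaa
step 5: y <- min(1, x)               0xff
step 6: x <- max((x * 1), (tid - tid)) 0xff
step 7: y <- ((y // 2) // 5)         0xff
step 8: y <- (min(y, tid) + x)       0xff
step 9: y <- x                       0xff

Answer: 10 steps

y: 0,0,2,0,4,0,6,0
x: 0,0,2,0,4,0,6,0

steps = 10; useful = 64; efficiency = 64/80 = 4/5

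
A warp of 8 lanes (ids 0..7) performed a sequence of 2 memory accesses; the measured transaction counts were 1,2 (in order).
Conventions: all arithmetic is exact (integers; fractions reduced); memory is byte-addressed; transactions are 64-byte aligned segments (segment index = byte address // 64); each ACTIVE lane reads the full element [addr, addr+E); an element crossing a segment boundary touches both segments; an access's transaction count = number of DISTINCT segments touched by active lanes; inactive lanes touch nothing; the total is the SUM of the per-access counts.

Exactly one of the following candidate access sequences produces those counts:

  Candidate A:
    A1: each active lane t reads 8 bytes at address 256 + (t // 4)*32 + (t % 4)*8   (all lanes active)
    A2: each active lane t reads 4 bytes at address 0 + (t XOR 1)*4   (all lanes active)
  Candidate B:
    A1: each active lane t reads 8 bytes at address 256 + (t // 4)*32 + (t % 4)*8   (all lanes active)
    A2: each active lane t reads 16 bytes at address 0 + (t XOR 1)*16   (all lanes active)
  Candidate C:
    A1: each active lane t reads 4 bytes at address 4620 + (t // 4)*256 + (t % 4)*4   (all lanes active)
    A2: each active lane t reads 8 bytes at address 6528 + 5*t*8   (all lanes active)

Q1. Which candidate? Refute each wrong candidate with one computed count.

A: A2 gives 1 transaction, not 2
C: A1 gives 2 transactions, not 1
B: all counts match (1,2)

Answer: B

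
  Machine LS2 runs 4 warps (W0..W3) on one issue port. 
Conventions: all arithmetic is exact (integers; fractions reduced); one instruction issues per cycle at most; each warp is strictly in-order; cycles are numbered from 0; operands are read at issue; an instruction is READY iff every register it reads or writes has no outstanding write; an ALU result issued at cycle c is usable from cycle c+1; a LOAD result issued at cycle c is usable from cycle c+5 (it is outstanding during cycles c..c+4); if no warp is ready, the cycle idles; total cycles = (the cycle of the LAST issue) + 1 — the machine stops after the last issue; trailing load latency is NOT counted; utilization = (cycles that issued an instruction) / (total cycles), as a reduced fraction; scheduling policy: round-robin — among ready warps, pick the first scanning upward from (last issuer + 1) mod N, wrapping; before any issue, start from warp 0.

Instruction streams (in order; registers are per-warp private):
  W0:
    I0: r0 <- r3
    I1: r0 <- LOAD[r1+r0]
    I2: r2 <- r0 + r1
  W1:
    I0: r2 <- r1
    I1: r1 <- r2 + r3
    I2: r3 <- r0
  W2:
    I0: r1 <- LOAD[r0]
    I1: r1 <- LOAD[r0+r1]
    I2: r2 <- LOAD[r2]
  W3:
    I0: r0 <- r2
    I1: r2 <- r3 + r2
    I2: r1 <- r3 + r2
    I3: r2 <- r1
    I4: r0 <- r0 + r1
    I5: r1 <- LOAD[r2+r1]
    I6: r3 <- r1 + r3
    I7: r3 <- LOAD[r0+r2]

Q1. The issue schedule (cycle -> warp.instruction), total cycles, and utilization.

cycle 0: W0.I0
cycle 1: W1.I0
cycle 2: W2.I0
cycle 3: W3.I0
cycle 4: W0.I1
cycle 5: W1.I1
cycle 6: W3.I1
cycle 7: W1.I2
cycle 8: W2.I1
cycle 9: W3.I2
cycle 10: W0.I2
cycle 11: W2.I2
cycle 12: W3.I3
cycle 13: W3.I4
cycle 14: W3.I5
cycle 15: idle
cycle 16: idle
cycle 17: idle
cycle 18: idle
cycle 19: W3.I6
cycle 20: W3.I7

Answer: 21 cycles, utilization 17/21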